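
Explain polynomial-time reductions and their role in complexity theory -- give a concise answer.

A poly-time reduction from A to B transforms any instance of A into an instance of B in polynomial time. If A reduces to B and B is in P, then A is in P. If A is NP-hard and A reduces to B, then B is NP-hard. Reductions transfer hardness upward and tractability downward.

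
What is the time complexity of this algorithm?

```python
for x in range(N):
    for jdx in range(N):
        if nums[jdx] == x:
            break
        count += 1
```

Time complexity: O(n^2).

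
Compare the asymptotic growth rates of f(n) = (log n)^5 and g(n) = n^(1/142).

g(n) = n^(1/142) grows faster: any positive power of n dominates any polylog.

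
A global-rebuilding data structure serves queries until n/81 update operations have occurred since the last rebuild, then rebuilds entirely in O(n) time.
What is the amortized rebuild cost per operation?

The O(n) rebuild is triggered by n/81 operations, so each contributes O(n)/(n/81) = O(81) = O(1) to the rebuild cost.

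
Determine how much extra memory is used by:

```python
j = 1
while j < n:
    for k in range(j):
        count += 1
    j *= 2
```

Space complexity: O(1).
Only a constant amount of auxiliary storage is used; nothing grows with n.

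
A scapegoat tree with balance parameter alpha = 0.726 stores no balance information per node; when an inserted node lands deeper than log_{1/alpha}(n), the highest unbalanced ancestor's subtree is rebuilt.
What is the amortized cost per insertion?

Search/insert path is O(log n). A rebuild of a subtree of size s costs O(s), but with alpha = 0.726 at least Omega(s) insertions must have occurred in that subtree since its last rebuild. Charging O(1) of the rebuild to each such insertion gives O(log n) amortized.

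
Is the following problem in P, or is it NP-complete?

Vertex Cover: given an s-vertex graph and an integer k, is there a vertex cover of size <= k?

This problem is NP-complete: one of Karp's 21 NP-complete problems (with k part of the input; for any fixed constant k it is in P).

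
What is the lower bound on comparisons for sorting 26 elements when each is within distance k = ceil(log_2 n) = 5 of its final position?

Partition the 26 positions into floor(n/k) blocks of k = 5 consecutive positions; any permutation within a block keeps every element within k of its final position, so there are at least (k!)^(n/k) distinguishable inputs. Lower bound: log_2((k!)^(n/k)) = (n/k) * log_2(k!) = Theta(n log k); with k = ceil(log_2 n), this is Omega(n log log n).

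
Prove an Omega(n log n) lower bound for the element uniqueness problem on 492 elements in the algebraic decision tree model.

In the algebraic decision tree model, element uniqueness on 492 elements is equivalent to determining which cell of an arrangement of C(492,2) = 120786 hyperplanes x_i = x_j contains the input point. Ben-Or's theorem shows this requires Omega(n log n).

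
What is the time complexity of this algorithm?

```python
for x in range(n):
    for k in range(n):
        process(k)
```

Time complexity: O(n^2).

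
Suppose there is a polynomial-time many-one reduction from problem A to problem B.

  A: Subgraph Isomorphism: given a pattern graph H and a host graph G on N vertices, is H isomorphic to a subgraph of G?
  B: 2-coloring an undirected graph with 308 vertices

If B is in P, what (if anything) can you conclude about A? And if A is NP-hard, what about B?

A poly-time reduction A <=_p B means any A-instance can be transformed to a B-instance in poly time.
If B is in P: compose the reduction with B's poly-time algorithm to solve A in poly time, so A is in P.
If A is NP-hard: every NP problem reduces to A, which reduces to B; composing reductions, every NP problem reduces to B, so B is NP-hard.
(Here in fact A is NP-complete and B is in P, so no such reduction is known -- its existence would imply P = NP; the analysis concerns only what the assumed reduction would or would not let you conclude.)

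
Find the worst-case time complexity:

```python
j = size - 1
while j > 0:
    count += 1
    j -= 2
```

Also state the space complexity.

Time complexity: O(n).
Space complexity: O(1).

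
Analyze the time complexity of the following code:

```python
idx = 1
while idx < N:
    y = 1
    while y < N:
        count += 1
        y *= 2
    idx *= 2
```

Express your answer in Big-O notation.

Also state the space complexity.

Time complexity: O(log^2 n).
Space complexity: O(1).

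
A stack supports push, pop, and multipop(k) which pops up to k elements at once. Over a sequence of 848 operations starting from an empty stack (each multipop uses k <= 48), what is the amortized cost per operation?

Each element is pushed exactly once and popped at most once (whether by pop or as part of a multipop). So the total number of individual pops over the whole sequence is at most the number of pushes, which is at most 848. Total work <= 2 * 848, hence O(1) amortized per operation.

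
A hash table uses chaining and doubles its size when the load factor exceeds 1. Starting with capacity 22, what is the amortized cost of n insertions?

Rehashing occurs when load exceeds 1. Total rehash cost is geometric series summing to O(n). Each insertion itself is O(1). Amortized: O(1).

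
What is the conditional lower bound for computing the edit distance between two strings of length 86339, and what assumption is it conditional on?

Under SETH (the Strong Exponential Time Hypothesis), edit distance on length-86339 strings cannot be computed in O(n^(2-epsilon)) time for any epsilon > 0 (Backurs-Indyk). The reduction is from CNF-SAT via the orthogonal vectors problem.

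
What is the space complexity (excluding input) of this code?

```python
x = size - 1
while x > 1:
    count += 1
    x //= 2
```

Space complexity: O(1).
Only a constant amount of auxiliary storage is used; nothing grows with n.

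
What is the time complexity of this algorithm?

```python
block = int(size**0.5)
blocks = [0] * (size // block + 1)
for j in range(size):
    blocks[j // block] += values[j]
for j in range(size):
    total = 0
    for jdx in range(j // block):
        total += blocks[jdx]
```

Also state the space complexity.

Time complexity: O(n * sqrt(n)).
Space complexity: O(sqrt(n)).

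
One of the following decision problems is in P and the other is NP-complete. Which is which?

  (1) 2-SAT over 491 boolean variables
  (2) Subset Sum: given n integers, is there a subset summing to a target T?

(1) is P: 2-SAT is solvable in linear time via implication-graph SCCs.
(2) is NP-complete: one of Karp's 21 NP-complete problems.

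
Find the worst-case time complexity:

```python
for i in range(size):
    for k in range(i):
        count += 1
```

Time complexity: O(n^2).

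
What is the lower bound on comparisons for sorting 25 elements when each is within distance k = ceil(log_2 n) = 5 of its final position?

Partition the 25 positions into floor(n/k) blocks of k = 5 consecutive positions; any permutation within a block keeps every element within k of its final position, so there are at least (k!)^(n/k) distinguishable inputs. Lower bound: log_2((k!)^(n/k)) = (n/k) * log_2(k!) = Theta(n log k); with k = ceil(log_2 n), this is Omega(n log log n).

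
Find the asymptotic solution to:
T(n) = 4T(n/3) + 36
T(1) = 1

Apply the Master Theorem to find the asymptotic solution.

a=4, b=3, f(n)=36. log_3(4) = 1.262. Case 1 of Master Theorem: T(n) = O(n^1.262).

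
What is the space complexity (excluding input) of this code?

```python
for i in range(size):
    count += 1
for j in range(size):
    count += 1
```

Space complexity: O(1).
Only a constant amount of auxiliary storage is used; nothing grows with n.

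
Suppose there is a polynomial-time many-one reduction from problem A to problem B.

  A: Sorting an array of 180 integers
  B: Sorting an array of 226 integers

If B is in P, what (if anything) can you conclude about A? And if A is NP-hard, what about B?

A poly-time reduction A <=_p B means any A-instance can be transformed to a B-instance in poly time.
If B is in P: compose the reduction with B's poly-time algorithm to solve A in poly time, so A is in P.
If A is NP-hard: every NP problem reduces to A, which reduces to B; composing reductions, every NP problem reduces to B, so B is NP-hard.
(Here in fact A is P and B is P.)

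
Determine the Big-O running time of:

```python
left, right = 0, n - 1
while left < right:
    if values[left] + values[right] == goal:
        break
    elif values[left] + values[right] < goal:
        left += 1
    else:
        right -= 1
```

Time complexity: O(n).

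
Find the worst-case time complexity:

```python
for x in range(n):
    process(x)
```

Time complexity: O(n).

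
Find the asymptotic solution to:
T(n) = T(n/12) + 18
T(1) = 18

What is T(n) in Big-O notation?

Each step divides n by 12 and adds 18. After log_12(n) steps, T(n) = O(log n).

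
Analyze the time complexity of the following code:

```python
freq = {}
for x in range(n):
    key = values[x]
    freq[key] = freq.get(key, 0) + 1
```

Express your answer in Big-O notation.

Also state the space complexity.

Time complexity: O(n).
Space complexity: O(n).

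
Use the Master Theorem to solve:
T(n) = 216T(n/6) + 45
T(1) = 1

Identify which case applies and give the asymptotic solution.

a=216, b=6, f(n)=45.
log_6(216) = 3 > 0.
Since f(n) = O(n^0) is polynomially smaller than n^3, Case 1 applies.
T(n) = Theta(n^3).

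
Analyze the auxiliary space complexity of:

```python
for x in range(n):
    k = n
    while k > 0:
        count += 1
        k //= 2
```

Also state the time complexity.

Space complexity: O(1).
Only a constant amount of auxiliary storage is used; nothing grows with n.
Time complexity: O(n log n).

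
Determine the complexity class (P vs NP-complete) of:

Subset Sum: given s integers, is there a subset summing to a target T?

This problem is NP-complete: one of Karp's 21 NP-complete problems.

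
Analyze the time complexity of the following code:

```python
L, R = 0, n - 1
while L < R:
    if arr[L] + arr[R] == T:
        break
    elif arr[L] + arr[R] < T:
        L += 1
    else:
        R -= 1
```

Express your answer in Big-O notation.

Time complexity: O(n).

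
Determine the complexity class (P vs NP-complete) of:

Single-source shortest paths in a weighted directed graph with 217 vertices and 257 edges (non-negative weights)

This problem is in P: Dijkstra's algorithm runs in O((V+E) log V).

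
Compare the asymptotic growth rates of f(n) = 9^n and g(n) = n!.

g(n) = n! grows faster: n!/9^n -> infinity by Stirling.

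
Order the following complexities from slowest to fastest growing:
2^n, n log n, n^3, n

Ordered by growth rate: n < n log n < n^3 < 2^n.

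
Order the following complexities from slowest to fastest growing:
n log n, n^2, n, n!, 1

Ordered by growth rate: 1 < n < n log n < n^2 < n!.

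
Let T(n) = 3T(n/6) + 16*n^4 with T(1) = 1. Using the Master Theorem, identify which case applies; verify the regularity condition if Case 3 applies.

a=3, b=6, f(n)=16*n^4.
log_6(3) = 0.6131 < 4.
f(n) = Omega(n^(0.6131+epsilon)) for some epsilon > 0, so Case 3 is the candidate.
Regularity: a*f(n/b) = 3*16*(n/6)^4 = (3/1296)*16*n^4 <= c*f(n) with c = 3/1296 < 1. Satisfied.
Case 3: T(n) = Theta(n^4).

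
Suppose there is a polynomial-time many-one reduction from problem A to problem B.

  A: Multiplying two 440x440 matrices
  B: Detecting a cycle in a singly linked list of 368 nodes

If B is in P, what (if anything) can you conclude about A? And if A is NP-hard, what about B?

A poly-time reduction A <=_p B means any A-instance can be transformed to a B-instance in poly time.
If B is in P: compose the reduction with B's poly-time algorithm to solve A in poly time, so A is in P.
If A is NP-hard: every NP problem reduces to A, which reduces to B; composing reductions, every NP problem reduces to B, so B is NP-hard.
(Here in fact A is P and B is P.)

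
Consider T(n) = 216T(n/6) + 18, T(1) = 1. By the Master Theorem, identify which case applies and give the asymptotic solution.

a=216, b=6, f(n)=18.
log_6(216) = 3 > 0.
Since f(n) = O(n^0) is polynomially smaller than n^3, Case 1 applies.
T(n) = Theta(n^3).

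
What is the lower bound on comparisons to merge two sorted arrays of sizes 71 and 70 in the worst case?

Adversary: with |71 - 70| <= 1 the inputs can be fully interleaved so that every adjacent pair in the merged output comes from different arrays. Then each of the 140 adjacent pairs must be directly compared, or the algorithm cannot determine their relative order. Standard merge meets this bound.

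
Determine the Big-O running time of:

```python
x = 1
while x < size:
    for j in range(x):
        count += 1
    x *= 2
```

Time complexity: O(n).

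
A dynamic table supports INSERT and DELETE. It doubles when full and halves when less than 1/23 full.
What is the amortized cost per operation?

Using potential function Phi = |2*num_items - table_size| when load > 1/2, and Phi = table_size/2 - num_items otherwise. The gap of 1/23 vs 1/2 for shrinking prevents thrashing. Both insert and delete have O(1) amortized cost.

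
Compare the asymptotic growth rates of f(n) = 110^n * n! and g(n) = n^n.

f(n) = 110^n * n! grows faster: by Stirling n! ~ sqrt(2 pi n)(n/e)^n, so 110^n n! / n^n ~ (110/e)^n sqrt(2 pi n) -> infinity since 110/e > 1.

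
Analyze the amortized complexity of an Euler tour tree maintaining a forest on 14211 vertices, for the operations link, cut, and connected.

An Euler tour tree stores each tree's Euler tour as a balanced BST keyed by tour position. On 14211 vertices: link concatenates two tours via O(1) splits/joins of size <= 2*14211 (O(log n)); cut splits the tour at the two occurrences of the edge (O(log n)); connected compares BST roots (O(log n) to find the root). All O(log n) amortized.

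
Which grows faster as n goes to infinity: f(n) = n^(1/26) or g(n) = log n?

f(n) = n^(1/26) grows faster: any positive power of n dominates log n.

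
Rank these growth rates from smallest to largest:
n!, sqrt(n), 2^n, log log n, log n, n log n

Ordered by growth rate: log log n < log n < sqrt(n) < n log n < 2^n < n!.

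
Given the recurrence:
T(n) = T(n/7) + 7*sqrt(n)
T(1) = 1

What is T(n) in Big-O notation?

Each level contributes sqrt(n/7^k). Geometric series with ratio 1/sqrt(7) < 1 sums to O(sqrt(n)).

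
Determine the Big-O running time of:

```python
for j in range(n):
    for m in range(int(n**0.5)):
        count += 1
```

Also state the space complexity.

Time complexity: O(n * sqrt(n)).
Space complexity: O(1).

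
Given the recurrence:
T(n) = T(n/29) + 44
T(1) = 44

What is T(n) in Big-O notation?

Each step divides n by 29 and adds 44. After log_29(n) steps, T(n) = O(log n).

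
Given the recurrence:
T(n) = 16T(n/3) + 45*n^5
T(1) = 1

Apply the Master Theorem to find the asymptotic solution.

a=16, b=3, f(n)=45*n^5. log_3(16) = 2.524 < 5. Case 3: T(n) = O(n^5).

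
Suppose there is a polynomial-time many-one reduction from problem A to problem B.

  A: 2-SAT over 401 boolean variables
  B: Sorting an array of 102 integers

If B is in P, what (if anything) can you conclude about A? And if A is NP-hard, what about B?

A poly-time reduction A <=_p B means any A-instance can be transformed to a B-instance in poly time.
If B is in P: compose the reduction with B's poly-time algorithm to solve A in poly time, so A is in P.
If A is NP-hard: every NP problem reduces to A, which reduces to B; composing reductions, every NP problem reduces to B, so B is NP-hard.
(Here in fact A is P and B is P.)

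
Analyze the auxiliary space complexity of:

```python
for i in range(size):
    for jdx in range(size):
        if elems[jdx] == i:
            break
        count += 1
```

Space complexity: O(1).
Only a constant amount of auxiliary storage is used; nothing grows with n.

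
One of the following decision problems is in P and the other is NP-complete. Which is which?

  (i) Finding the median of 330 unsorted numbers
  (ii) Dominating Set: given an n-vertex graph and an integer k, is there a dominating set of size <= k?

(i) is P: linear-time selection (median-of-medians) runs in O(n).
(ii) is NP-complete: reduces from Set Cover (with k part of the input).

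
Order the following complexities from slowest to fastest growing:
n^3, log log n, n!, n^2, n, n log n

Ordered by growth rate: log log n < n < n log n < n^2 < n^3 < n!.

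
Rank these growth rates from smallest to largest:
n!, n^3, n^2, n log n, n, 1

Ordered by growth rate: 1 < n < n log n < n^2 < n^3 < n!.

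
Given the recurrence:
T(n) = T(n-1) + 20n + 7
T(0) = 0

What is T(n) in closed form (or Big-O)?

Dominant term in sum is 20*sum(i, i=1..n) = 20*n*(n+1)/2 = O(n^2).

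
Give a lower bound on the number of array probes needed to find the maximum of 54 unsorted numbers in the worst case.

Adversary: any unprobed cell could hold a value larger than everything seen so far. If fewer than 54 cells are probed, the adversary places the max in an unprobed cell. So all 54 cells must be examined; together with 54-1 comparisons this is tight.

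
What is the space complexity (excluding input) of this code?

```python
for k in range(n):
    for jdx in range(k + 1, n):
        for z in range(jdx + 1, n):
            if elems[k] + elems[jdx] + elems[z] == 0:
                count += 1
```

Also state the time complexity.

Space complexity: O(1).
Only a constant amount of auxiliary storage is used; nothing grows with n.
Time complexity: O(n^3).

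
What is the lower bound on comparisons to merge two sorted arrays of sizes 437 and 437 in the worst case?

Adversary: with |437 - 437| <= 1 the inputs can be fully interleaved so that every adjacent pair in the merged output comes from different arrays. Then each of the 873 adjacent pairs must be directly compared, or the algorithm cannot determine their relative order. Standard merge meets this bound.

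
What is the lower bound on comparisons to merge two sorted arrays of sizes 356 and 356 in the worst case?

Adversary: with |356 - 356| <= 1 the inputs can be fully interleaved so that every adjacent pair in the merged output comes from different arrays. Then each of the 711 adjacent pairs must be directly compared, or the algorithm cannot determine their relative order. Standard merge meets this bound.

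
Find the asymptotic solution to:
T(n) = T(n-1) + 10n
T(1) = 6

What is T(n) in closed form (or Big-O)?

Unrolling: T(n) = 6 + 10*(2 + 3 + ... + n) = 6 + 10*(n(n+1)/2 - 1) = O(n^2).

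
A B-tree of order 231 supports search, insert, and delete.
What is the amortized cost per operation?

B-tree of order 231 has height O(log_231 n). Each operation traverses the tree height. Splits during insert and merges during delete are O(1) each and occur at most once per level. Total cost per operation: O(log_231 n).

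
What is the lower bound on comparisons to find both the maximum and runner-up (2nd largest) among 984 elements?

Lower bound: finding the max needs 984-1 comparisons. By an adversary weight-doubling argument, the maximum element must personally win at least ceil(log_2(984)) = 10 comparisons in any correct algorithm. The 2nd largest is among those 10 direct losers, and distinguishing it requires 10-1 more comparisons. Total >= 984-1 + 10-1 = 992. A balanced tournament achieves this bound exactly.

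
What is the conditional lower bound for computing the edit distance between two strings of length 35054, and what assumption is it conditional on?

Under SETH (the Strong Exponential Time Hypothesis), edit distance on length-35054 strings cannot be computed in O(n^(2-epsilon)) time for any epsilon > 0 (Backurs-Indyk). The reduction is from CNF-SAT via the orthogonal vectors problem.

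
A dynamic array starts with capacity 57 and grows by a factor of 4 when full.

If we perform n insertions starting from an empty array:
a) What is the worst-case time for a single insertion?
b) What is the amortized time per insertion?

(a) Worst-case single insertion: O(n) -- when the array is full at capacity c, the resize copies all c elements, and c can be Theta(n).
(b) Resizes happen at sizes 57, 228, 912, ... Total copy cost for n insertions: 57 + 228 + ... = O(n) (geometric series with ratio 1/4). Amortized cost per insertion: O(n)/n = O(1).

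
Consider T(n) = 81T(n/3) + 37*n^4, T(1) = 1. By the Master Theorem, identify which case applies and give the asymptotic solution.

a=81, b=3, f(n)=37*n^4.
log_3(81) = 4, so n^(log_b(a)) = n^4.
f(n) = Theta(n^4), so Case 2 applies.
T(n) = Theta(n^4 log n).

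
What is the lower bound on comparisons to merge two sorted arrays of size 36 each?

To merge two sorted arrays of size 36, we need at least 71 comparisons in the worst case. An adversary can force every element to be compared.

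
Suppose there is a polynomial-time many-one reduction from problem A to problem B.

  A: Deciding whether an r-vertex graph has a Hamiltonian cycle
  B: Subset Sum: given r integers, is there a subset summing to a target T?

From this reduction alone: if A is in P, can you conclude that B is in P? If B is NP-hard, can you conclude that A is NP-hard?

A poly-time reduction A <=_p B transfers tractability DOWN (B easy => A easy) and hardness UP (A hard => B hard), not the reverse.
From A in P, the reduction alone does NOT give B in P: any problem in P trivially reduces to SAT, yet SAT is not known to be in P.
From B NP-hard, the reduction alone does NOT give A NP-hard: again, easy problems reduce to hard ones.
(Here in fact A is NP-complete and B is NP-complete.)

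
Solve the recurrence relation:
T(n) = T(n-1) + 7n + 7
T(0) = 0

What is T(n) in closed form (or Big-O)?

Dominant term in sum is 7*sum(i, i=1..n) = 7*n*(n+1)/2 = O(n^2).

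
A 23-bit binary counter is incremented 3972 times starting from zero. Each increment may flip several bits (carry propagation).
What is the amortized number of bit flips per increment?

Bit i flips on every 2^i-th increment, so over 3972 increments bit i flips floor(3972/2^i) times. Summing over i: total flips < 2 * 3972. Amortized: < 2 = O(1) per increment.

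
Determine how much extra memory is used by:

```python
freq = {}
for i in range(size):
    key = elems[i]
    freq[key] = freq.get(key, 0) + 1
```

Space complexity: O(n).
Auxiliary storage grows linearly with the input size n in the worst case.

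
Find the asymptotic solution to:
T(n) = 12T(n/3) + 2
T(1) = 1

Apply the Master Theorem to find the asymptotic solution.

a=12, b=3, f(n)=2. log_3(12) = 2.262. Case 1 of Master Theorem: T(n) = O(n^2.262).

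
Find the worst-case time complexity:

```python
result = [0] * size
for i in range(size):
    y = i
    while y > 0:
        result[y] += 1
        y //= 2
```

Time complexity: O(n log n).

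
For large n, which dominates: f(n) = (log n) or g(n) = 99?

f(n) = (log n) grows faster: any unbounded function dominates a constant.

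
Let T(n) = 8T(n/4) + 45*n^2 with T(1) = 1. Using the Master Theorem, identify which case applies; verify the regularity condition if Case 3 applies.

a=8, b=4, f(n)=45*n^2.
log_4(8) = 1.5 < 2.
f(n) = Omega(n^(1.5+epsilon)) for some epsilon > 0, so Case 3 is the candidate.
Regularity: a*f(n/b) = 8*45*(n/4)^2 = (8/16)*45*n^2 <= c*f(n) with c = 8/16 < 1. Satisfied.
Case 3: T(n) = Theta(n^2).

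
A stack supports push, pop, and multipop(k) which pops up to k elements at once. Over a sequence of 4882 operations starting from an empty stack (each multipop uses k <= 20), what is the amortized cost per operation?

Each element is pushed exactly once and popped at most once (whether by pop or as part of a multipop). So the total number of individual pops over the whole sequence is at most the number of pushes, which is at most 4882. Total work <= 2 * 4882, hence O(1) amortized per operation.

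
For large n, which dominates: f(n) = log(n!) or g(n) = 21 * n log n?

f(n) = log(n!) and g(n) = 21 * n log n are Theta of each other: Stirling: log(n!) = n log n - n + O(log n) = Theta(n log n); the constant 21 doesn't change the Theta class.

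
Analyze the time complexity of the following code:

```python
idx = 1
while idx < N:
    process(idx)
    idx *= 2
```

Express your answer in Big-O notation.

Time complexity: O(log n).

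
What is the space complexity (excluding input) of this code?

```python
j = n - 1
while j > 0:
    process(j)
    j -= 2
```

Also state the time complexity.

Space complexity: O(1).
Only a constant amount of auxiliary storage is used; nothing grows with n.
Time complexity: O(n).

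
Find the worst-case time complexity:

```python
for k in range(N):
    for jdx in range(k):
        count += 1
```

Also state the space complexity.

Time complexity: O(n^2).
Space complexity: O(1).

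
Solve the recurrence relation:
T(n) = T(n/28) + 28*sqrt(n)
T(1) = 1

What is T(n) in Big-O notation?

Each level contributes sqrt(n/28^k). Geometric series with ratio 1/sqrt(28) < 1 sums to O(sqrt(n)).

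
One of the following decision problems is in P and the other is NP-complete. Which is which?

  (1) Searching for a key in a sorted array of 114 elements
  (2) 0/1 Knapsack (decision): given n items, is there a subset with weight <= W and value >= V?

(1) is P: binary search runs in O(log n).
(2) is NP-complete: reduces from Subset Sum.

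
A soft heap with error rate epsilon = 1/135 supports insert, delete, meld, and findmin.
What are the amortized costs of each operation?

Soft heaps (Chazelle) allow up to an epsilon = 1/135 fraction of elements to have corrupted (raised) keys. Insert is O(log(1/epsilon)) = O(log 135) amortized -- the structure maintains heap-ordered binary trees of rank bounded by O(log(1/epsilon)). Meld concatenates root lists: O(1) amortized. Delete and findmin are O(1) amortized.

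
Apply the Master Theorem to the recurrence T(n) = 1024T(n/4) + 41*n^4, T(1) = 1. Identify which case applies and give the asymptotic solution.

a=1024, b=4, f(n)=41*n^4.
log_4(1024) = 5 > 4.
Since f(n) = O(n^4) is polynomially smaller than n^5, Case 1 applies.
T(n) = Theta(n^5).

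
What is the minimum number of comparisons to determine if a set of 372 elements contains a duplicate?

Determining if 372 elements are all distinct requires Omega(n log n) comparisons in the comparison model. This follows from the element distinctness lower bound.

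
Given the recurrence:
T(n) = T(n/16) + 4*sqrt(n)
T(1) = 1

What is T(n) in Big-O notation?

Each level contributes sqrt(n/16^k). Geometric series with ratio 1/sqrt(16) < 1 sums to O(sqrt(n)).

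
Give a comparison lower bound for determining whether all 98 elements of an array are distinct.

In the algebraic decision-tree model, the YES region for element distinctness on 98 elements has 98! connected components (one per ordering). Ben-Or's theorem then gives a lower bound of Omega(log(n!)) = Omega(n log n).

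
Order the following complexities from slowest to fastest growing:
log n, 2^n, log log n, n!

Ordered by growth rate: log log n < log n < 2^n < n!.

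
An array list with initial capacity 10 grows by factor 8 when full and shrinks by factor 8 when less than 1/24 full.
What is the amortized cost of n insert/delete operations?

Using potential function Phi = |8*size - capacity|. Resizing costs are offset by potential release. Amortized O(1) per operation.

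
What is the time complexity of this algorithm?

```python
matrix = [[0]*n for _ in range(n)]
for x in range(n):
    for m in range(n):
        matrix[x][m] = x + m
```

Time complexity: O(n^2).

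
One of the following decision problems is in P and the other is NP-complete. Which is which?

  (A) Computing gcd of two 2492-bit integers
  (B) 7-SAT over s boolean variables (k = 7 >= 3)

(A) is P: the Euclidean algorithm runs in polynomial time in the bit-length.
(B) is NP-complete: 3-SAT is NP-complete (Cook-Levin); k-SAT for k>=3 reduces from 3-SAT.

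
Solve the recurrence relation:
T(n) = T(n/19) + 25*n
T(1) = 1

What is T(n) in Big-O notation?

Geometric series: 25*n*(1 + 1/19 + 1/19^2 + ...) = O(n). T(n) = O(n).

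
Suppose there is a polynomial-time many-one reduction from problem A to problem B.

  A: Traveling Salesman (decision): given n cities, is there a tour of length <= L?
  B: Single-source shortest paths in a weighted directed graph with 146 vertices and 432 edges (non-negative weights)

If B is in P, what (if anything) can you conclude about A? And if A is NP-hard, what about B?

A poly-time reduction A <=_p B means any A-instance can be transformed to a B-instance in poly time.
If B is in P: compose the reduction with B's poly-time algorithm to solve A in poly time, so A is in P.
If A is NP-hard: every NP problem reduces to A, which reduces to B; composing reductions, every NP problem reduces to B, so B is NP-hard.
(Here in fact A is NP-complete and B is in P, so no such reduction is known -- its existence would imply P = NP; the analysis concerns only what the assumed reduction would or would not let you conclude.)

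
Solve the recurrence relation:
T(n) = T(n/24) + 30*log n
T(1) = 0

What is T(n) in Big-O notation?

Each of the log_24(n) levels adds O(log n). T(n) = O(log^2 n).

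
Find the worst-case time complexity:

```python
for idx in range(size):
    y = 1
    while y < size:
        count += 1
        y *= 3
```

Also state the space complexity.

Time complexity: O(n log n).
Space complexity: O(1).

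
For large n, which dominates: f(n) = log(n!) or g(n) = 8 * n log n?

f(n) = log(n!) and g(n) = 8 * n log n are Theta of each other: Stirling: log(n!) = n log n - n + O(log n) = Theta(n log n); the constant 8 doesn't change the Theta class.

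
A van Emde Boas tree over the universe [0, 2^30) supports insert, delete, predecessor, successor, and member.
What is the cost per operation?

vEB recursively partitions [0, 1073741824) into sqrt(u) clusters of size sqrt(u). Each operation recurses into either one cluster or the summary, never both: T(u) = T(sqrt(u)) + O(1) => T(u) = O(log log u) = O(log 30). This is worst-case, not just amortized.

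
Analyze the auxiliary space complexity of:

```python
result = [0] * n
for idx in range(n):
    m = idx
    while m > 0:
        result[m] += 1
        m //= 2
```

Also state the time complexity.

Space complexity: O(n).
Auxiliary storage grows linearly with the input size n in the worst case.
Time complexity: O(n log n).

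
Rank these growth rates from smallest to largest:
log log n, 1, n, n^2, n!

Ordered by growth rate: 1 < log log n < n < n^2 < n!.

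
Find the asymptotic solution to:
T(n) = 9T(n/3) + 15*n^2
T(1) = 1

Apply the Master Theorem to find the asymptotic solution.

a=9, b=3, f(n)=15*n^2. log_3(9) = 2. Case 2: T(n) = O(n^2 log n).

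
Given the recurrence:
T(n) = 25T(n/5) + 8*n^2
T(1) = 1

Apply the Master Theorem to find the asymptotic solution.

a=25, b=5, f(n)=8*n^2. log_5(25) = 2. Case 2: T(n) = O(n^2 log n).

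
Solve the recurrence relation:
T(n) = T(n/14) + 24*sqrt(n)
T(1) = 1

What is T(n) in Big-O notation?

Each level contributes sqrt(n/14^k). Geometric series with ratio 1/sqrt(14) < 1 sums to O(sqrt(n)).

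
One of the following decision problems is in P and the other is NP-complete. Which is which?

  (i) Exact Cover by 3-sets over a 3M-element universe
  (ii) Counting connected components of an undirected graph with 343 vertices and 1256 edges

(i) is NP-complete: one of Karp's 21 NP-complete problems.
(ii) is P: BFS/DFS visits each vertex and edge once: O(V+E).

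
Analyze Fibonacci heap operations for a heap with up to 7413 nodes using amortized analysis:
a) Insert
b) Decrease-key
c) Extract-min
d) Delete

Fibonacci heaps use lazy consolidation. Potential function Phi = t + 2m (t = number of trees, m = marked nodes).
- Insert: O(1) actual, Delta Phi = +1 (one new tree) => O(1) amortized.
- Decrease-key: with c cascading cuts, actual cost is O(c); Delta Phi <= c - 2(c-1) + 2 = 4 - c (c new trees; >= c-1 marks cleared; <= 1 new mark). Amortized O(c) + (4 - c) = O(1).
- Extract-min: O(D(n) + t) actual; consolidation drops t to <= D(n)+1, so Delta Phi pays for the t term. D(n) = O(log n) for n = 7413 => O(log n) amortized.
- Delete: decrease-key to -inf then extract-min = O(log n).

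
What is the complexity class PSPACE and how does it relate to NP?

PSPACE is the class of problems solvable with polynomial space. NP is a subset of PSPACE (a poly-space machine can enumerate all certificates). PSPACE-complete problems include QBF (quantified Boolean formulas) and generalized games. It is unknown whether NP = PSPACE.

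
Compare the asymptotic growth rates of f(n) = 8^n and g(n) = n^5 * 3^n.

f(n) = 8^n grows faster: 8^n / (n^5 3^n) = (8/3)^n / n^5 -> infinity since 8/3 > 1.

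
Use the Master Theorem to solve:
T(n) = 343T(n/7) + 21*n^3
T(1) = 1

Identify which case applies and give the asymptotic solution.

a=343, b=7, f(n)=21*n^3.
log_7(343) = 3, so n^(log_b(a)) = n^3.
f(n) = Theta(n^3), so Case 2 applies.
T(n) = Theta(n^3 log n).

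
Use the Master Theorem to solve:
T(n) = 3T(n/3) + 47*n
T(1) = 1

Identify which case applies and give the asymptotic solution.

a=3, b=3, f(n)=47*n.
log_3(3) = 1, so n^(log_b(a)) = n.
f(n) = Theta(n), so Case 2 applies.
T(n) = Theta(n log n).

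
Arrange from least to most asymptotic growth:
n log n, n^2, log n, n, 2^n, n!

Ordered by growth rate: log n < n < n log n < n^2 < 2^n < n!.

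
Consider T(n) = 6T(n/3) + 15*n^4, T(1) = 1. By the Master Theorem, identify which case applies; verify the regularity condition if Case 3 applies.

a=6, b=3, f(n)=15*n^4.
log_3(6) = 1.631 < 4.
f(n) = Omega(n^(1.631+epsilon)) for some epsilon > 0, so Case 3 is the candidate.
Regularity: a*f(n/b) = 6*15*(n/3)^4 = (6/81)*15*n^4 <= c*f(n) with c = 6/81 < 1. Satisfied.
Case 3: T(n) = Theta(n^4).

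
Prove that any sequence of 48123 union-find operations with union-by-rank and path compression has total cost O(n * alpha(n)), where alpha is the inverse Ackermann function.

Using Tarjan's analysis with rank-based potential function. Union-by-rank keeps tree height O(log n). Path compression flattens paths during find. For n = 48123 operations, total cost is O(n * alpha(n)), effectively O(n) since alpha grows incredibly slowly.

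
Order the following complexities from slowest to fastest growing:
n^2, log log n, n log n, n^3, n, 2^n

Ordered by growth rate: log log n < n < n log n < n^2 < n^3 < 2^n.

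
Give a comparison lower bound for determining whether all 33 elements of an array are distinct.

In the algebraic decision-tree model, the YES region for element distinctness on 33 elements has 33! connected components (one per ordering). Ben-Or's theorem then gives a lower bound of Omega(log(n!)) = Omega(n log n).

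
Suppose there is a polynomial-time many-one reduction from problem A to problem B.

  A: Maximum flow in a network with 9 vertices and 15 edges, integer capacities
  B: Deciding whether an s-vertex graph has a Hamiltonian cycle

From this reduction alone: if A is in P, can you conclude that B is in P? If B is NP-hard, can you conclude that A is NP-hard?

A poly-time reduction A <=_p B transfers tractability DOWN (B easy => A easy) and hardness UP (A hard => B hard), not the reverse.
From A in P, the reduction alone does NOT give B in P: any problem in P trivially reduces to SAT, yet SAT is not known to be in P.
From B NP-hard, the reduction alone does NOT give A NP-hard: again, easy problems reduce to hard ones.
(Here in fact A is P and B is NP-complete.)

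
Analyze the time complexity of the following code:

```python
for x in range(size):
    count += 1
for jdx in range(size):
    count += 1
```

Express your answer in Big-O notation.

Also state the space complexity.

Time complexity: O(n).
Space complexity: O(1).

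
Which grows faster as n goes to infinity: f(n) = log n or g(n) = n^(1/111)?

g(n) = n^(1/111) grows faster: any positive power of n dominates log n.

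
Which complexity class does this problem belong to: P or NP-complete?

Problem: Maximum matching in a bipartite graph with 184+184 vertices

This problem is in P: Hopcroft-Karp runs in O(E sqrt(V)).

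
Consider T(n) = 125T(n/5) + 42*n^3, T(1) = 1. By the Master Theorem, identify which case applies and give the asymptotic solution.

a=125, b=5, f(n)=42*n^3.
log_5(125) = 3, so n^(log_b(a)) = n^3.
f(n) = Theta(n^3), so Case 2 applies.
T(n) = Theta(n^3 log n).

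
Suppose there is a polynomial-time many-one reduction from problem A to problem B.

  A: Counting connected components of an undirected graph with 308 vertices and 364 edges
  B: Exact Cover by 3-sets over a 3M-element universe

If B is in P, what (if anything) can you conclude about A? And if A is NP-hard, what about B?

A poly-time reduction A <=_p B means any A-instance can be transformed to a B-instance in poly time.
If B is in P: compose the reduction with B's poly-time algorithm to solve A in poly time, so A is in P.
If A is NP-hard: every NP problem reduces to A, which reduces to B; composing reductions, every NP problem reduces to B, so B is NP-hard.
(Here in fact A is P and B is NP-complete.)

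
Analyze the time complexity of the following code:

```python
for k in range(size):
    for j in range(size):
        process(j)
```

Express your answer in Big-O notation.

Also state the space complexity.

Time complexity: O(n^2).
Space complexity: O(1).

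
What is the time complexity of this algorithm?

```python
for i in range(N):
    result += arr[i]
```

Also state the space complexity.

Time complexity: O(n).
Space complexity: O(1).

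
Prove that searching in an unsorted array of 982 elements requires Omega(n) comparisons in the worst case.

An adversary can always place the target in the last position checked. Until all 982 positions are examined, the target might be in any unchecked position. Therefore 982 comparisons are necessary.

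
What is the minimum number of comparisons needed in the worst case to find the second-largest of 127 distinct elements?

Lower bound: finding the max needs 127-1 comparisons. By the adversary weight-doubling argument, the max must personally win >= ceil(log_2(127)) = 7 comparisons; the 2nd-largest is among those 7 losers, needing 7-1 more comparisons. Total >= 127-1 + 7-1 = 132. A balanced knockout tournament achieves this.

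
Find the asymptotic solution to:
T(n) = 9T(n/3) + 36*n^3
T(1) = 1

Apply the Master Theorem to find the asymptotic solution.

a=9, b=3, f(n)=36*n^3. log_3(9) = 2 < 3. Case 3: T(n) = O(n^3).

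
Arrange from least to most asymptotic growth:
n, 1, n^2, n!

Ordered by growth rate: 1 < n < n^2 < n!.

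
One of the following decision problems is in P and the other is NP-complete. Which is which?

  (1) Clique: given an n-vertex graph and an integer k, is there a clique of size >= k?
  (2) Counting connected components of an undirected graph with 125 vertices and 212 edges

(1) is NP-complete: complement of Independent Set / Vertex Cover (with k part of the input).
(2) is P: BFS/DFS visits each vertex and edge once: O(V+E).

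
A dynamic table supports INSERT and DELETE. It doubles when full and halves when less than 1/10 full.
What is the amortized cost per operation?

Using potential function Phi = |2*num_items - table_size| when load > 1/2, and Phi = table_size/2 - num_items otherwise. The gap of 1/10 vs 1/2 for shrinking prevents thrashing. Both insert and delete have O(1) amortized cost.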